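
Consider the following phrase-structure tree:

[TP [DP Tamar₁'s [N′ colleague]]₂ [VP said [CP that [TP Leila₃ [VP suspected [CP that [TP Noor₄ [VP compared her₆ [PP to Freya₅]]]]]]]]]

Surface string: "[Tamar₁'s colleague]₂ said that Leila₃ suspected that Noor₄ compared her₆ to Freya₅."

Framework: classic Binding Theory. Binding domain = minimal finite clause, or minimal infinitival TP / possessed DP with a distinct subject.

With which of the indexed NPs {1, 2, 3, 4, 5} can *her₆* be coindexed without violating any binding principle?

*her* is a pronoun, so Principle B applies: it must be free in its binding domain.
Binding domain of *her₆*: the embedded TP, whose subject is Noor₄.
*Tamar₁* and the pronoun do not c-command one another → neither Principle B nor Principle C is at stake; coindexation permitted.
*[Tamar₁'s colleague]₂* c-commands the pronoun but from outside its binding domain, and is not c-commanded by it → coindexation permitted.
*Leila₃* c-commands the pronoun but from outside its binding domain, and is not c-commanded by it → coindexation permitted.
*Noor₄* c-commands the pronoun within its binding domain → coindexation would violate Principle B.
*Freya₅*: the pronoun c-commands this R-expression → coindexation would violate Principle C on *Freya₅*.

{1, 2, 3}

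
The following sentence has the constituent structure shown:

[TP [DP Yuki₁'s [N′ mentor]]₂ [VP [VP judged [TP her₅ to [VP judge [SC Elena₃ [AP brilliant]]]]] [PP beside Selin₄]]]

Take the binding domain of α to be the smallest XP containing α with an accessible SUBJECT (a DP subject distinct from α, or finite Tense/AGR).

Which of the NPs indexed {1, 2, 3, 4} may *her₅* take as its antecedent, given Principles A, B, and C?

{1, 4}

*her* is a pronoun, so Principle B applies: it must be free in its binding domain.
Binding domain of *her₅*: the matrix TP, whose subject is [Yuki₁'s mentor]₂.
*Yuki₁* and the pronoun do not c-command one another → neither Principle B nor Principle C is at stake; coindexation permitted.
*[Yuki₁'s mentor]₂* c-commands the pronoun within its binding domain → coindexation would violate Principle B.
*Elena₃*: the pronoun c-commands this R-expression → coindexation would violate Principle C on *Elena₃*.
*Selin₄* and the pronoun do not c-command one another → neither Principle B nor Principle C is at stake; coindexation permitted.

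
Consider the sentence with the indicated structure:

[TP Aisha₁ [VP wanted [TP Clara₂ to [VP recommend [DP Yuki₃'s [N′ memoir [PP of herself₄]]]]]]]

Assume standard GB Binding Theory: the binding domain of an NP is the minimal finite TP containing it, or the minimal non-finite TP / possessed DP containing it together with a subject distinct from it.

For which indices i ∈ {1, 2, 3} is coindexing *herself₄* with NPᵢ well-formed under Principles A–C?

{3}

*herself* is an anaphor, so Principle A applies: it must be bound in its binding domain.
Binding domain of *herself₄*: the possessed DP, whose subject is Yuki₃.
*Aisha₁* c-commands the anaphor but is outside its binding domain → cannot satisfy Principle A.
*Clara₂* c-commands the anaphor but is outside its binding domain → cannot satisfy Principle A.
*Yuki₃* c-commands the anaphor within its binding domain → licit binder.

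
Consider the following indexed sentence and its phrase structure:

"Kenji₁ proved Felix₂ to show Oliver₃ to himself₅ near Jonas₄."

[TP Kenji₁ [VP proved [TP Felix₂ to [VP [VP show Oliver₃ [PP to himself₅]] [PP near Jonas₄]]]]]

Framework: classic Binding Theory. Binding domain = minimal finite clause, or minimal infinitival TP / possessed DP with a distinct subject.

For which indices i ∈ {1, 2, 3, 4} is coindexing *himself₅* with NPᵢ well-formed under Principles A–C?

*himself* is an anaphor, so Principle A applies: it must be bound in its binding domain.
Binding domain of *himself₅*: the embedded TP, whose subject is Felix₂.
*Kenji₁* c-commands the anaphor but is outside its binding domain → cannot satisfy Principle A.
*Felix₂* c-commands the anaphor within its binding domain → licit binder.
*Oliver₃* c-commands the anaphor within its binding domain → licit binder.
*Jonas₄* does not c-command the anaphor → cannot bind it.

{2, 3}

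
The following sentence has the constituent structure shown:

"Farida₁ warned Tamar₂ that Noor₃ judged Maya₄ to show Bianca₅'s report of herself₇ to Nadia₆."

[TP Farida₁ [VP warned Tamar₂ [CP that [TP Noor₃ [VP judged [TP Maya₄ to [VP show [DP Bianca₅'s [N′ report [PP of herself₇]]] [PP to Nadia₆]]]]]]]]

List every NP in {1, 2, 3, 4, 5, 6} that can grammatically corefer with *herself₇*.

*herself* is an anaphor, so Principle A applies: it must be bound in its binding domain.
Binding domain of *herself₇*: the possessed DP, whose subject is Bianca₅.
*Farida₁* c-commands the anaphor but is outside its binding domain → cannot satisfy Principle A.
*Tamar₂* c-commands the anaphor but is outside its binding domain → cannot satisfy Principle A.
*Noor₃* c-commands the anaphor but is outside its binding domain → cannot satisfy Principle A.
*Maya₄* c-commands the anaphor but is outside its binding domain → cannot satisfy Principle A.
*Bianca₅* c-commands the anaphor within its binding domain → licit binder.
*Nadia₆* does not c-command the anaphor → cannot bind it.

{5}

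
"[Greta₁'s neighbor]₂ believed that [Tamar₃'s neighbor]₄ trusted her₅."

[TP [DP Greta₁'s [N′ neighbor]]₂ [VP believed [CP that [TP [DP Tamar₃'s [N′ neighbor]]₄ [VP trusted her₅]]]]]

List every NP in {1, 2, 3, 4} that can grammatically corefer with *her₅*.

*her* is a pronoun, so Principle B applies: it must be free in its binding domain.
Binding domain of *her₅*: the embedded TP, whose subject is [Tamar₃'s neighbor]₄.
*Greta₁* and the pronoun do not c-command one another → neither Principle B nor Principle C is at stake; coindexation permitted.
*[Greta₁'s neighbor]₂* c-commands the pronoun but from outside its binding domain, and is not c-commanded by it → coindexation permitted.
*Tamar₃* and the pronoun do not c-command one another → neither Principle B nor Principle C is at stake; coindexation permitted.
*[Tamar₃'s neighbor]₄* c-commands the pronoun within its binding domain → coindexation would violate Principle B.

{1, 2, 3}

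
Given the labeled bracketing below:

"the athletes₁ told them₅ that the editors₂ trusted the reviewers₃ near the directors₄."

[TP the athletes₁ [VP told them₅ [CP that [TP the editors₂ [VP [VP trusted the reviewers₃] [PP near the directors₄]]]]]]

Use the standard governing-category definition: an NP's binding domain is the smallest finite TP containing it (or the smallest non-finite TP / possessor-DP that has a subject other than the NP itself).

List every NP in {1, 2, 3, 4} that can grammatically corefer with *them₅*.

none

*them* is a pronoun, so Principle B applies: it must be free in its binding domain.
Binding domain of *them₅*: the matrix TP, whose subject is the athletes₁.
*the athletes₁* c-commands the pronoun within its binding domain → coindexation would violate Principle B.
*the editors₂*: the pronoun c-commands this R-expression → coindexation would violate Principle C on *the editors₂*.
*the reviewers₃*: the pronoun c-commands this R-expression → coindexation would violate Principle C on *the reviewers₃*.
*the directors₄*: the pronoun c-commands this R-expression → coindexation would violate Principle C on *the directors₄*.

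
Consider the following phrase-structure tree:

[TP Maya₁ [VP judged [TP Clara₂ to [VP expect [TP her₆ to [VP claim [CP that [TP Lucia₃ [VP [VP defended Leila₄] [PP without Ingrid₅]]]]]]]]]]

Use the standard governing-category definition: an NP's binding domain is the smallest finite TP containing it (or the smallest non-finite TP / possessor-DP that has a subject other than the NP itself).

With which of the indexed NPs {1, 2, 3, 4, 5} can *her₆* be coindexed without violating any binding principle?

*her* is a pronoun, so Principle B applies: it must be free in its binding domain.
Binding domain of *her₆*: the embedded TP, whose subject is Clara₂.
*Maya₁* c-commands the pronoun but from outside its binding domain, and is not c-commanded by it → coindexation permitted.
*Clara₂* c-commands the pronoun within its binding domain → coindexation would violate Principle B.
*Lucia₃*: the pronoun c-commands this R-expression → coindexation would violate Principle C on *Lucia₃*.
*Leila₄*: the pronoun c-commands this R-expression → coindexation would violate Principle C on *Leila₄*.
*Ingrid₅*: the pronoun c-commands this R-expression → coindexation would violate Principle C on *Ingrid₅*.

{1}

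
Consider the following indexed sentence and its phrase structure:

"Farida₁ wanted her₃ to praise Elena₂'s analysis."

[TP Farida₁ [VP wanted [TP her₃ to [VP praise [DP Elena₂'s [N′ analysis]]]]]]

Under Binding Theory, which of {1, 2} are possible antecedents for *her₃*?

none

*her* is a pronoun, so Principle B applies: it must be free in its binding domain.
Binding domain of *her₃*: the matrix TP, whose subject is Farida₁.
*Farida₁* c-commands the pronoun within its binding domain → coindexation would violate Principle B.
*Elena₂*: the pronoun c-commands this R-expression → coindexation would violate Principle C on *Elena₂*.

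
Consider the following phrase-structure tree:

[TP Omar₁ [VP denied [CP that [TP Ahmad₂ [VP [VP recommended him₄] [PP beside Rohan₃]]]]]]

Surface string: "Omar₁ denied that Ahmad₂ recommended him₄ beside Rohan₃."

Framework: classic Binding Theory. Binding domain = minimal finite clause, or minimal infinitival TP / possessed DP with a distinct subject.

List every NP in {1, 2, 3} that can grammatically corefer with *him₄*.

{1, 3}

*him* is a pronoun, so Principle B applies: it must be free in its binding domain.
Binding domain of *him₄*: the embedded TP, whose subject is Ahmad₂.
*Omar₁* c-commands the pronoun but from outside its binding domain, and is not c-commanded by it → coindexation permitted.
*Ahmad₂* c-commands the pronoun within its binding domain → coindexation would violate Principle B.
*Rohan₃* and the pronoun do not c-command one another → neither Principle B nor Principle C is at stake; coindexation permitted.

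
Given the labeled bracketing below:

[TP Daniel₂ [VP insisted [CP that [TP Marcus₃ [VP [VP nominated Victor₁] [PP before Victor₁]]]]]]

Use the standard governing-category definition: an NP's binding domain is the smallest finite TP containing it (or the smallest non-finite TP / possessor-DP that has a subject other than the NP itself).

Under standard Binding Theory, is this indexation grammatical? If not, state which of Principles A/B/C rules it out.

grammatical

The two coindexed NPs are *Victor₁* and *Victor₁*.
*Victor₁* is an R-expression; no coindexed NP c-commands it, so Principle C holds.
*Victor₁* is an R-expression; *Victor₁* does not c-command it, and no other NP shares its index, so Principle C is satisfied.
All principles are respected.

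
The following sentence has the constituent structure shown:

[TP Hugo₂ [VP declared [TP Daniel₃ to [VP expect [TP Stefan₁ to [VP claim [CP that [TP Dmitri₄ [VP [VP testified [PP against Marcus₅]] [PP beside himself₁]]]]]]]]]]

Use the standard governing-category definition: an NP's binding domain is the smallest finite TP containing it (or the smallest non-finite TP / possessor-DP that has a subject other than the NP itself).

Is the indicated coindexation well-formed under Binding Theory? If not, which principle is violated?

The two coindexed NPs are *Stefan₁* and *himself₁*.
*himself₁* is an anaphor. Principle A requires it to be bound within its binding domain — the embedded TP, whose subject is Dmitri₄.
Within that domain it is c-commanded by *Dmitri₄*, which does not share its index.
*Stefan₁* does c-command the anaphor, but from outside its binding domain.
The anaphor is unbound in its domain → Principle A violation.

Principle A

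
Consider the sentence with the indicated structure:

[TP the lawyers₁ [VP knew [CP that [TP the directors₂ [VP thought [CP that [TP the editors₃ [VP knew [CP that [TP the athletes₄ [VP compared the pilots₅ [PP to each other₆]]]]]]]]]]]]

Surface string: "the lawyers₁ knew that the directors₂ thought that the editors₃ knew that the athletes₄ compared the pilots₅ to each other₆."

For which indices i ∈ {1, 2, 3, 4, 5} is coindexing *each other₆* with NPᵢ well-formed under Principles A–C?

{4, 5}

*each other* is an anaphor, so Principle A applies: it must be bound in its binding domain.
Binding domain of *each other₆*: the embedded TP, whose subject is the athletes₄.
*the lawyers₁* c-commands the anaphor but is outside its binding domain → cannot satisfy Principle A.
*the directors₂* c-commands the anaphor but is outside its binding domain → cannot satisfy Principle A.
*the editors₃* c-commands the anaphor but is outside its binding domain → cannot satisfy Principle A.
*the athletes₄* c-commands the anaphor within its binding domain → licit binder.
*the pilots₅* c-commands the anaphor within its binding domain → licit binder.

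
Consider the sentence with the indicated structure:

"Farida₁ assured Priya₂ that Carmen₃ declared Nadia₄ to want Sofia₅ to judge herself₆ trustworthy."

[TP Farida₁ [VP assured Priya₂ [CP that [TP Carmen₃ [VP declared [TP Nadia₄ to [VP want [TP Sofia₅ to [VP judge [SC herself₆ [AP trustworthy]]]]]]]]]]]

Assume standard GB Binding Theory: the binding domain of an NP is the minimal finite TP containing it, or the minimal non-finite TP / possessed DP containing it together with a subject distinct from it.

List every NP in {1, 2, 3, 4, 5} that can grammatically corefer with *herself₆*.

{5}

*herself* is an anaphor, so Principle A applies: it must be bound in its binding domain.
Binding domain of *herself₆*: the embedded TP, whose subject is Sofia₅.
*Farida₁* c-commands the anaphor but is outside its binding domain → cannot satisfy Principle A.
*Priya₂* c-commands the anaphor but is outside its binding domain → cannot satisfy Principle A.
*Carmen₃* c-commands the anaphor but is outside its binding domain → cannot satisfy Principle A.
*Nadia₄* c-commands the anaphor but is outside its binding domain → cannot satisfy Principle A.
*Sofia₅* c-commands the anaphor within its binding domain → licit binder.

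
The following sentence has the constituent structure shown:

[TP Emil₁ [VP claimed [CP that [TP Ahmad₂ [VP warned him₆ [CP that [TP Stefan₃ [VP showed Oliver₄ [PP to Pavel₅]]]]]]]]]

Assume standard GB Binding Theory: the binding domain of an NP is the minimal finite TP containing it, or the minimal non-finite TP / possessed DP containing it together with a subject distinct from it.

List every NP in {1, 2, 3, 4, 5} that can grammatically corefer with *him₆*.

{1}

*him* is a pronoun, so Principle B applies: it must be free in its binding domain.
Binding domain of *him₆*: the embedded TP, whose subject is Ahmad₂.
*Emil₁* c-commands the pronoun but from outside its binding domain, and is not c-commanded by it → coindexation permitted.
*Ahmad₂* c-commands the pronoun within its binding domain → coindexation would violate Principle B.
*Stefan₃*: the pronoun c-commands this R-expression → coindexation would violate Principle C on *Stefan₃*.
*Oliver₄*: the pronoun c-commands this R-expression → coindexation would violate Principle C on *Oliver₄*.
*Pavel₅*: the pronoun c-commands this R-expression → coindexation would violate Principle C on *Pavel₅*.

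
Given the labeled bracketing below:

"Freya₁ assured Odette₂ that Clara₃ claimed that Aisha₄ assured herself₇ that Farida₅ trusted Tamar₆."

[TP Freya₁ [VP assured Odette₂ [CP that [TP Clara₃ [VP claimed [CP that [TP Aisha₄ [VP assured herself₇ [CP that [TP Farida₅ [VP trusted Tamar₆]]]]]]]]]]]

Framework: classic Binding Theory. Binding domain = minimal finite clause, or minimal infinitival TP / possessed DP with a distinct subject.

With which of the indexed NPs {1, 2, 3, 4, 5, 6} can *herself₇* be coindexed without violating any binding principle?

{4}

*herself* is an anaphor, so Principle A applies: it must be bound in its binding domain.
Binding domain of *herself₇*: the embedded TP, whose subject is Aisha₄.
*Freya₁* c-commands the anaphor but is outside its binding domain → cannot satisfy Principle A.
*Odette₂* c-commands the anaphor but is outside its binding domain → cannot satisfy Principle A.
*Clara₃* c-commands the anaphor but is outside its binding domain → cannot satisfy Principle A.
*Aisha₄* c-commands the anaphor within its binding domain → licit binder.
*Farida₅* does not c-command the anaphor → cannot bind it.
*Tamar₆* does not c-command the anaphor → cannot bind it.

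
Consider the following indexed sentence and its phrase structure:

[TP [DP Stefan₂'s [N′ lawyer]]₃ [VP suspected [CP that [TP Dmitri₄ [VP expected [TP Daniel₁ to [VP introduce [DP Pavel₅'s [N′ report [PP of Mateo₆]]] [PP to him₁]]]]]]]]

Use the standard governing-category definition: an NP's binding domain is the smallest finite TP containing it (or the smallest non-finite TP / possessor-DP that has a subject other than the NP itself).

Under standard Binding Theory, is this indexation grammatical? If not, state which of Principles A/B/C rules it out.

The two coindexed NPs are *Daniel₁* and *him₁*.
*him₁* is a pronoun. Its binding domain is the embedded TP, whose subject is Daniel₁.
*Daniel₁* c-commands it within that domain and carries the same index.
The pronoun is locally bound → Principle B violation.

Principle B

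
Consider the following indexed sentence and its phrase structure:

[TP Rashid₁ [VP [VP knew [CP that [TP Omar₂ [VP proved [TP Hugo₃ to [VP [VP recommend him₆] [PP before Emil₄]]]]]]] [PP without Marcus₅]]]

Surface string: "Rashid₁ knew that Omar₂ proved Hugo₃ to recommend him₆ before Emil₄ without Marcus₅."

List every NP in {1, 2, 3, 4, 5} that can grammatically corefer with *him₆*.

{1, 2, 4, 5}

*him* is a pronoun, so Principle B applies: it must be free in its binding domain.
Binding domain of *him₆*: the embedded TP, whose subject is Hugo₃.
*Rashid₁* c-commands the pronoun but from outside its binding domain, and is not c-commanded by it → coindexation permitted.
*Omar₂* c-commands the pronoun but from outside its binding domain, and is not c-commanded by it → coindexation permitted.
*Hugo₃* c-commands the pronoun within its binding domain → coindexation would violate Principle B.
*Emil₄* and the pronoun do not c-command one another → neither Principle B nor Principle C is at stake; coindexation permitted.
*Marcus₅* and the pronoun do not c-command one another → neither Principle B nor Principle C is at stake; coindexation permitted.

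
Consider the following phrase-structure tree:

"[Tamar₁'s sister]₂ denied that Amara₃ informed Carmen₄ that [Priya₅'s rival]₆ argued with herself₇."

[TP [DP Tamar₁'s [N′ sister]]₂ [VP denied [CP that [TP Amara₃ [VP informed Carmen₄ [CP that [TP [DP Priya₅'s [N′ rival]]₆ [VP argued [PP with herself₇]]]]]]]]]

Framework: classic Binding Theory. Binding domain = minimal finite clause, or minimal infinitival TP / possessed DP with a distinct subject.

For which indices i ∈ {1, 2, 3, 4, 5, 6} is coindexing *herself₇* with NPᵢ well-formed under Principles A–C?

*herself* is an anaphor, so Principle A applies: it must be bound in its binding domain.
Binding domain of *herself₇*: the embedded TP, whose subject is [Priya₅'s rival]₆.
*Tamar₁* does not c-command the anaphor → cannot bind it.
*[Tamar₁'s sister]₂* c-commands the anaphor but is outside its binding domain → cannot satisfy Principle A.
*Amara₃* c-commands the anaphor but is outside its binding domain → cannot satisfy Principle A.
*Carmen₄* c-commands the anaphor but is outside its binding domain → cannot satisfy Principle A.
*Priya₅* does not c-command the anaphor → cannot bind it.
*[Priya₅'s rival]₆* c-commands the anaphor within its binding domain → licit binder.

{6}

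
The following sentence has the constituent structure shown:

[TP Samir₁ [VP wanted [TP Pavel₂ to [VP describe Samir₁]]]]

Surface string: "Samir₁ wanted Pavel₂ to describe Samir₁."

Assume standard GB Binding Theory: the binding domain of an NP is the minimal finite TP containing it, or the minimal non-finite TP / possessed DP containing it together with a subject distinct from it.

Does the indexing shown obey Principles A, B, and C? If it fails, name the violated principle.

Principle C

The two coindexed NPs are *Samir₁* (the higher occurrence) and *Samir₁* (the lower occurrence).
*Samir₁* (the lower occurrence) is an R-expression. Principle C requires it to be free everywhere.
*Samir₁* (the higher occurrence) c-commands it and carries the same index.
The R-expression is bound → Principle C violation.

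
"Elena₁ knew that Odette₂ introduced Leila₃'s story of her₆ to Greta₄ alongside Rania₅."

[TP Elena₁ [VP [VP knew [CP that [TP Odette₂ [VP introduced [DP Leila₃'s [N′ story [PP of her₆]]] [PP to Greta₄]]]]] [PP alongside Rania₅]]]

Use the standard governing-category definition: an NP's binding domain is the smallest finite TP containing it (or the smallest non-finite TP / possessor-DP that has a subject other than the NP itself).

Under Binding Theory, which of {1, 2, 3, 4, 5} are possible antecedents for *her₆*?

{1, 2, 4, 5}

*her* is a pronoun, so Principle B applies: it must be free in its binding domain.
Binding domain of *her₆*: the possessed DP, whose subject is Leila₃.
*Elena₁* c-commands the pronoun but from outside its binding domain, and is not c-commanded by it → coindexation permitted.
*Odette₂* c-commands the pronoun but from outside its binding domain, and is not c-commanded by it → coindexation permitted.
*Leila₃* c-commands the pronoun within its binding domain → coindexation would violate Principle B.
*Greta₄* and the pronoun do not c-command one another → neither Principle B nor Principle C is at stake; coindexation permitted.
*Rania₅* and the pronoun do not c-command one another → neither Principle B nor Principle C is at stake; coindexation permitted.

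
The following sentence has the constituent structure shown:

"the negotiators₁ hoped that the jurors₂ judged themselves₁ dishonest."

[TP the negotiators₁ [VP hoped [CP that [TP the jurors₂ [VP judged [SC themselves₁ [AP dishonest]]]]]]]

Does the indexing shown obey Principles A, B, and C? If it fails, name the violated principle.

Principle A

The two coindexed NPs are *the negotiators₁* and *themselves₁*.
*themselves₁* is an anaphor. Principle A requires it to be bound within its binding domain — the embedded TP, whose subject is the jurors₂.
Within that domain it is c-commanded by *the jurors₂*, which does not share its index.
*the negotiators₁* does c-command the anaphor, but from outside its binding domain.
The anaphor is unbound in its domain → Principle A violation.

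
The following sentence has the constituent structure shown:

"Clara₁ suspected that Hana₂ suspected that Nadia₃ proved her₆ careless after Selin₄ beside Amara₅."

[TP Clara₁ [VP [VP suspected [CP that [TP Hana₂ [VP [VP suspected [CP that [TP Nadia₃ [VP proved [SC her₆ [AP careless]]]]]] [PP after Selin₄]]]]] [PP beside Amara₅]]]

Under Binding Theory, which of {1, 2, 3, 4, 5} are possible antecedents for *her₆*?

*her* is a pronoun, so Principle B applies: it must be free in its binding domain.
Binding domain of *her₆*: the embedded TP, whose subject is Nadia₃.
*Clara₁* c-commands the pronoun but from outside its binding domain, and is not c-commanded by it → coindexation permitted.
*Hana₂* c-commands the pronoun but from outside its binding domain, and is not c-commanded by it → coindexation permitted.
*Nadia₃* c-commands the pronoun within its binding domain → coindexation would violate Principle B.
*Selin₄* and the pronoun do not c-command one another → neither Principle B nor Principle C is at stake; coindexation permitted.
*Amara₅* and the pronoun do not c-command one another → neither Principle B nor Principle C is at stake; coindexation permitted.

{1, 2, 4, 5}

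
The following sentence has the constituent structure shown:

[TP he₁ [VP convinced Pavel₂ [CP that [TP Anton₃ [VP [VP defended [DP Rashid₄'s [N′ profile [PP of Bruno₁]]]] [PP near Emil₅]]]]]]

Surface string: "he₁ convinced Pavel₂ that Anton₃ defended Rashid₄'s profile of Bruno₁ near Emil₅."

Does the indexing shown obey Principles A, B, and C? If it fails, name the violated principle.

The two coindexed NPs are *he₁* and *Bruno₁*.
*Bruno₁* is an R-expression. Principle C requires it to be free everywhere.
*he₁* c-commands it and carries the same index.
The R-expression is bound → Principle C violation.

Principle C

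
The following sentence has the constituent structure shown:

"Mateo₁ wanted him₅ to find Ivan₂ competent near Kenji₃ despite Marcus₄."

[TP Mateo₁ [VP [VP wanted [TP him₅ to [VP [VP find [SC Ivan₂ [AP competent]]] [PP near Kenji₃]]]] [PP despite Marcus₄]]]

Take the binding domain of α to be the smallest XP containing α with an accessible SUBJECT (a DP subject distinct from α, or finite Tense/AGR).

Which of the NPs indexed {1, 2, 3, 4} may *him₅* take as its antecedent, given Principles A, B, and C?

*him* is a pronoun, so Principle B applies: it must be free in its binding domain.
Binding domain of *him₅*: the matrix TP, whose subject is Mateo₁.
*Mateo₁* c-commands the pronoun within its binding domain → coindexation would violate Principle B.
*Ivan₂*: the pronoun c-commands this R-expression → coindexation would violate Principle C on *Ivan₂*.
*Kenji₃*: the pronoun c-commands this R-expression → coindexation would violate Principle C on *Kenji₃*.
*Marcus₄* and the pronoun do not c-command one another → neither Principle B nor Principle C is at stake; coindexation permitted.

{4}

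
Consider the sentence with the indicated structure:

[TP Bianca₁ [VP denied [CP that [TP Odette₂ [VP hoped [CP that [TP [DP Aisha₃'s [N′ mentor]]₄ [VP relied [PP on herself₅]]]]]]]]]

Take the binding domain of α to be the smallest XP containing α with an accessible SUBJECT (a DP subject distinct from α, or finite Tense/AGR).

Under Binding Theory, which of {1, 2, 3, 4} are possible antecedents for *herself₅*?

*herself* is an anaphor, so Principle A applies: it must be bound in its binding domain.
Binding domain of *herself₅*: the embedded TP, whose subject is [Aisha₃'s mentor]₄.
*Bianca₁* c-commands the anaphor but is outside its binding domain → cannot satisfy Principle A.
*Odette₂* c-commands the anaphor but is outside its binding domain → cannot satisfy Principle A.
*Aisha₃* does not c-command the anaphor → cannot bind it.
*[Aisha₃'s mentor]₄* c-commands the anaphor within its binding domain → licit binder.

{4}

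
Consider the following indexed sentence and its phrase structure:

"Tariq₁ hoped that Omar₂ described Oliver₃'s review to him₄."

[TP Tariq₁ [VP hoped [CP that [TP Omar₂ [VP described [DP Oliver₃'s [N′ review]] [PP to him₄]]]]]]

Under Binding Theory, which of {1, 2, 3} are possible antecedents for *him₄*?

*him* is a pronoun, so Principle B applies: it must be free in its binding domain.
Binding domain of *him₄*: the embedded TP, whose subject is Omar₂.
*Tariq₁* c-commands the pronoun but from outside its binding domain, and is not c-commanded by it → coindexation permitted.
*Omar₂* c-commands the pronoun within its binding domain → coindexation would violate Principle B.
*Oliver₃* and the pronoun do not c-command one another → neither Principle B nor Principle C is at stake; coindexation permitted.

{1, 3}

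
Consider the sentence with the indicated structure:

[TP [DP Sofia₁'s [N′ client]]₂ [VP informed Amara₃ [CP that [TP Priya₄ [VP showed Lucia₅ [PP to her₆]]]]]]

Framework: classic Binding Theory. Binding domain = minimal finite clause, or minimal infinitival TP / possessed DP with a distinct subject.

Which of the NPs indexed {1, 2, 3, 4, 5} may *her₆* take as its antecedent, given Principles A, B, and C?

{1, 2, 3}

*her* is a pronoun, so Principle B applies: it must be free in its binding domain.
Binding domain of *her₆*: the embedded TP, whose subject is Priya₄.
*Sofia₁* and the pronoun do not c-command one another → neither Principle B nor Principle C is at stake; coindexation permitted.
*[Sofia₁'s client]₂* c-commands the pronoun but from outside its binding domain, and is not c-commanded by it → coindexation permitted.
*Amara₃* c-commands the pronoun but from outside its binding domain, and is not c-commanded by it → coindexation permitted.
*Priya₄* c-commands the pronoun within its binding domain → coindexation would violate Principle B.
*Lucia₅* c-commands the pronoun within its binding domain → coindexation would violate Principle B.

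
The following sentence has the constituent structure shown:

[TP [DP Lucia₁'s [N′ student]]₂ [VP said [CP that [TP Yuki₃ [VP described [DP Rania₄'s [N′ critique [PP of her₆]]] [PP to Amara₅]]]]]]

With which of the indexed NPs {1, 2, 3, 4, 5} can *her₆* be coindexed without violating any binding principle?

*her* is a pronoun, so Principle B applies: it must be free in its binding domain.
Binding domain of *her₆*: the possessed DP, whose subject is Rania₄.
*Lucia₁* and the pronoun do not c-command one another → neither Principle B nor Principle C is at stake; coindexation permitted.
*[Lucia₁'s student]₂* c-commands the pronoun but from outside its binding domain, and is not c-commanded by it → coindexation permitted.
*Yuki₃* c-commands the pronoun but from outside its binding domain, and is not c-commanded by it → coindexation permitted.
*Rania₄* c-commands the pronoun within its binding domain → coindexation would violate Principle B.
*Amara₅* and the pronoun do not c-command one another → neither Principle B nor Principle C is at stake; coindexation permitted.

{1, 2, 3, 5}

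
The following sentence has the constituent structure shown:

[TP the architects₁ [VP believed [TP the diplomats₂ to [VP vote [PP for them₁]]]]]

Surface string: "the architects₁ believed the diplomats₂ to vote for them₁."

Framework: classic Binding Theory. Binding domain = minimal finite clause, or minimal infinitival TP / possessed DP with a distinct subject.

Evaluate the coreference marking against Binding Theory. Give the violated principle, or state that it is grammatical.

The two coindexed NPs are *the architects₁* and *them₁*.
*them₁* is a pronoun; its binding domain is the embedded TP, whose subject is the diplomats₂. Within that domain it is c-commanded only by *the diplomats₂*, which carries a different index — the pronoun is free locally, so Principle B holds.
*the architects₁* is an R-expression; *them₁* does not c-command it, and no other NP shares its index, so Principle C is satisfied.
All principles are respected.

grammatical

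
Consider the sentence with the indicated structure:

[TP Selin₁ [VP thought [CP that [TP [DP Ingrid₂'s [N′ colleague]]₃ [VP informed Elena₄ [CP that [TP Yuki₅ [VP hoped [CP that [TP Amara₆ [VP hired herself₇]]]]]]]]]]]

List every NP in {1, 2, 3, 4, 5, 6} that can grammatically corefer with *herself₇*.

{6}

*herself* is an anaphor, so Principle A applies: it must be bound in its binding domain.
Binding domain of *herself₇*: the embedded TP, whose subject is Amara₆.
*Selin₁* c-commands the anaphor but is outside its binding domain → cannot satisfy Principle A.
*Ingrid₂* does not c-command the anaphor → cannot bind it.
*[Ingrid₂'s colleague]₃* c-commands the anaphor but is outside its binding domain → cannot satisfy Principle A.
*Elena₄* c-commands the anaphor but is outside its binding domain → cannot satisfy Principle A.
*Yuki₅* c-commands the anaphor but is outside its binding domain → cannot satisfy Principle A.
*Amara₆* c-commands the anaphor within its binding domain → licit binder.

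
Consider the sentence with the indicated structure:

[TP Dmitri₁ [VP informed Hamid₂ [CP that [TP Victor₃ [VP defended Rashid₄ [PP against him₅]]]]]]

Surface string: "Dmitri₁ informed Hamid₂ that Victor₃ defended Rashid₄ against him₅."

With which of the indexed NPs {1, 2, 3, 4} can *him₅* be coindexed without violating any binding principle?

*him* is a pronoun, so Principle B applies: it must be free in its binding domain.
Binding domain of *him₅*: the embedded TP, whose subject is Victor₃.
*Dmitri₁* c-commands the pronoun but from outside its binding domain, and is not c-commanded by it → coindexation permitted.
*Hamid₂* c-commands the pronoun but from outside its binding domain, and is not c-commanded by it → coindexation permitted.
*Victor₃* c-commands the pronoun within its binding domain → coindexation would violate Principle B.
*Rashid₄* c-commands the pronoun within its binding domain → coindexation would violate Principle B.

{1, 2}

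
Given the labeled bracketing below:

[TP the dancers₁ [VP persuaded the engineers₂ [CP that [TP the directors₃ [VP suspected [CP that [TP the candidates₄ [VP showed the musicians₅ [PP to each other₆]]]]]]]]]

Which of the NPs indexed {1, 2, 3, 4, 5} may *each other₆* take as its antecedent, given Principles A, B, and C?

{4, 5}

*each other* is an anaphor, so Principle A applies: it must be bound in its binding domain.
Binding domain of *each other₆*: the embedded TP, whose subject is the candidates₄.
*the dancers₁* c-commands the anaphor but is outside its binding domain → cannot satisfy Principle A.
*the engineers₂* c-commands the anaphor but is outside its binding domain → cannot satisfy Principle A.
*the directors₃* c-commands the anaphor but is outside its binding domain → cannot satisfy Principle A.
*the candidates₄* c-commands the anaphor within its binding domain → licit binder.
*the musicians₅* c-commands the anaphor within its binding domain → licit binder.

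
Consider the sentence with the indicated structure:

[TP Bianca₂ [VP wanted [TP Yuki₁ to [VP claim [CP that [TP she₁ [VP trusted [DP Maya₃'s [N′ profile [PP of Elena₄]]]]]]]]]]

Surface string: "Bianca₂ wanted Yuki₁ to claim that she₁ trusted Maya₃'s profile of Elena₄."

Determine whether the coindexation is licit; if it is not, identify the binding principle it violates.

grammatical

The two coindexed NPs are *Yuki₁* and *she₁*.
*she₁* is a pronoun; nothing c-commands it within its binding domain (the embedded TP.), so Principle B holds trivially.
*Yuki₁* is an R-expression; *she₁* does not c-command it, and no other NP shares its index, so Principle C is satisfied.
All principles are respected.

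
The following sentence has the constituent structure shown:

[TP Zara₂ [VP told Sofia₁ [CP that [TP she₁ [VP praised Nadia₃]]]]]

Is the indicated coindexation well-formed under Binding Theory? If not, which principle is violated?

grammatical

The two coindexed NPs are *Sofia₁* and *she₁*.
*she₁* is a pronoun; nothing c-commands it within its binding domain (the embedded TP.), so Principle B holds trivially.
*Sofia₁* is an R-expression; *she₁* does not c-command it, and no other NP shares its index, so Principle C is satisfied.
All principles are respected.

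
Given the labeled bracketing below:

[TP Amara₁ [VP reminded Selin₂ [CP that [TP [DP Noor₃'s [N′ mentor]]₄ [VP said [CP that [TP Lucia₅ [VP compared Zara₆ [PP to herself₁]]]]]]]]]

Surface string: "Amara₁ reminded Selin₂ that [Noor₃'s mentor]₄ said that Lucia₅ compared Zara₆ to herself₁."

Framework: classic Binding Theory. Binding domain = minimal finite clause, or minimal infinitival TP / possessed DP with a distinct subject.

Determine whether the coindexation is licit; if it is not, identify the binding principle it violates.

Principle A

The two coindexed NPs are *Amara₁* and *herself₁*.
*herself₁* is an anaphor. Principle A requires it to be bound within its binding domain — the embedded TP, whose subject is Lucia₅.
Within that domain it is c-commanded by *Lucia₅*, *Zara₆*, none of which share its index.
*Amara₁* does c-command the anaphor, but from outside its binding domain.
The anaphor is unbound in its domain → Principle A violation.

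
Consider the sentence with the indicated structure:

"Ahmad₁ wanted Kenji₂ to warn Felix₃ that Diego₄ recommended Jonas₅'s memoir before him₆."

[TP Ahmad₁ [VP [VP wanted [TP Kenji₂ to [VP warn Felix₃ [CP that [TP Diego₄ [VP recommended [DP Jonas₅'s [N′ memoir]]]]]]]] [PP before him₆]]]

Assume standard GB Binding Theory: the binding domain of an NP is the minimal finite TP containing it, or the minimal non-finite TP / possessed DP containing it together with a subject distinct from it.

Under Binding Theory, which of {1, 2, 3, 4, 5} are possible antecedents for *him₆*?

{2, 3, 4, 5}

*him* is a pronoun, so Principle B applies: it must be free in its binding domain.
Binding domain of *him₆*: the matrix TP, whose subject is Ahmad₁.
*Ahmad₁* c-commands the pronoun within its binding domain → coindexation would violate Principle B.
*Kenji₂* and the pronoun do not c-command one another → neither Principle B nor Principle C is at stake; coindexation permitted.
*Felix₃* and the pronoun do not c-command one another → neither Principle B nor Principle C is at stake; coindexation permitted.
*Diego₄* and the pronoun do not c-command one another → neither Principle B nor Principle C is at stake; coindexation permitted.
*Jonas₅* and the pronoun do not c-command one another → neither Principle B nor Principle C is at stake; coindexation permitted.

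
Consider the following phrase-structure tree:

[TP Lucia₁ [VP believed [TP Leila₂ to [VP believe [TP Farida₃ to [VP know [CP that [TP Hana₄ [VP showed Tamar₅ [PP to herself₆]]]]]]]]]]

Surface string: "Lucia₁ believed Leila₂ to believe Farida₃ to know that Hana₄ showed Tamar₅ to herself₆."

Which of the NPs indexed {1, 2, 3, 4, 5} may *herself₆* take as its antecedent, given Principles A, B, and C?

{4, 5}

*herself* is an anaphor, so Principle A applies: it must be bound in its binding domain.
Binding domain of *herself₆*: the embedded TP, whose subject is Hana₄.
*Lucia₁* c-commands the anaphor but is outside its binding domain → cannot satisfy Principle A.
*Leila₂* c-commands the anaphor but is outside its binding domain → cannot satisfy Principle A.
*Farida₃* c-commands the anaphor but is outside its binding domain → cannot satisfy Principle A.
*Hana₄* c-commands the anaphor within its binding domain → licit binder.
*Tamar₅* c-commands the anaphor within its binding domain → licit binder.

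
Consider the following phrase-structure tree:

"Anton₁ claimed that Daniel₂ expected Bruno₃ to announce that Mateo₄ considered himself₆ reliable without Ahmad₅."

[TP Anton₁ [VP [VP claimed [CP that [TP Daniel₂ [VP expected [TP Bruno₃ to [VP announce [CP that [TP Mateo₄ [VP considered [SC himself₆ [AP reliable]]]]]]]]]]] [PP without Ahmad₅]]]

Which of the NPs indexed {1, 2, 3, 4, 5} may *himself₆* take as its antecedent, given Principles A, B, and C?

{4}

*himself* is an anaphor, so Principle A applies: it must be bound in its binding domain.
Binding domain of *himself₆*: the embedded TP, whose subject is Mateo₄.
*Anton₁* c-commands the anaphor but is outside its binding domain → cannot satisfy Principle A.
*Daniel₂* c-commands the anaphor but is outside its binding domain → cannot satisfy Principle A.
*Bruno₃* c-commands the anaphor but is outside its binding domain → cannot satisfy Principle A.
*Mateo₄* c-commands the anaphor within its binding domain → licit binder.
*Ahmad₅* does not c-command the anaphor → cannot bind it.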